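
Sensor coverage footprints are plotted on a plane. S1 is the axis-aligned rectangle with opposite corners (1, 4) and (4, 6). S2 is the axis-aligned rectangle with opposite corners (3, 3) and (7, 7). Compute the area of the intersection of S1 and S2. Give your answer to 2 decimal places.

|S1∩S2|: x∈[3,4], y∈[4,6] → 1·2 = 2.

2.00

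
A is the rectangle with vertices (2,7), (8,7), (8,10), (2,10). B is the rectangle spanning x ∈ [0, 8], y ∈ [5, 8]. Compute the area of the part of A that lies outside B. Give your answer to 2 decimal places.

12.00

|A∩B|: x∈[2,8], y∈[7,8] → 6·1 = 6.
|A| = 18.
|A ∖ B| = |A| − |A∩B| = 18 − 6 = 12.00.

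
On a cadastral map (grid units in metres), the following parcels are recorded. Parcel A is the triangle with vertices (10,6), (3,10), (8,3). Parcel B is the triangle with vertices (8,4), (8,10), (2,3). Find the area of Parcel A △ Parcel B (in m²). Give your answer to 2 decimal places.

|Parcel A| = 14.5, |Parcel B| = 18, |Parcel A∩Parcel B| = 6.878.
|Parcel A △ Parcel B| = |Parcel A| + |Parcel B| − 2·|Parcel A∩Parcel B| = 14.5 + 18 − 13.7559 = 18.74.

18.74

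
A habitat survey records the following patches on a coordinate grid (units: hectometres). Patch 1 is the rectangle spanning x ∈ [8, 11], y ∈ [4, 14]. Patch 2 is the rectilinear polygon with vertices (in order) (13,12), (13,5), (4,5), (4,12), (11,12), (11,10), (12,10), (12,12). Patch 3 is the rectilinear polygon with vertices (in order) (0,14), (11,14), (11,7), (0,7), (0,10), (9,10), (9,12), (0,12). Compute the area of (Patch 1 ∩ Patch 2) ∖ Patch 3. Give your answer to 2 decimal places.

|Patch 1 ∩ Patch 2| = 21.
|(Patch 1 ∩ Patch 2) ∩ Patch 3| = 13.
|(Patch 1 ∩ Patch 2) ∖ Patch 3| = 21 − 13 = 8.00.

8.00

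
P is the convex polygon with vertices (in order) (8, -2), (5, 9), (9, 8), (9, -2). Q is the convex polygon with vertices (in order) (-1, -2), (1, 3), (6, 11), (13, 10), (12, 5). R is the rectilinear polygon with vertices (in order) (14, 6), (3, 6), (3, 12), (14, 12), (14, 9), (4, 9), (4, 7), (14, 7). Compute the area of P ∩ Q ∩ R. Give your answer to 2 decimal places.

3.32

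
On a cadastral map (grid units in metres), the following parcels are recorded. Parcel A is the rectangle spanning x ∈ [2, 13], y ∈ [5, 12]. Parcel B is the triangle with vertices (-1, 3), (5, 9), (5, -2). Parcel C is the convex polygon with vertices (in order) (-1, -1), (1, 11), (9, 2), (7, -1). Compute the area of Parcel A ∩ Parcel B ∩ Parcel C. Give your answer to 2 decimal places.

The intersection is the polygon with vertices (2,6), (3.824,7.824), (5,6.5), (5,5), (2,5).
By the shoelace formula its area is 6.03.

6.03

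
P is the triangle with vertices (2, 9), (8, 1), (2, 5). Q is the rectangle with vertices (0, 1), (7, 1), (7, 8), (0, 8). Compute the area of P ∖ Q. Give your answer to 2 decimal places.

|P| = 12, |P∩Q| = 11.2917.
|P ∖ Q| = |P| − |P∩Q| = 12 − 11.2917 = 0.71.

0.71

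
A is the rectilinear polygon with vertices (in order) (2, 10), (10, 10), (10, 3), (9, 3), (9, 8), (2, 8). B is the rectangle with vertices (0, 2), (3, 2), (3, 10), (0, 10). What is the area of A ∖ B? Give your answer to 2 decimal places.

19.00

|A| = 21, |A∩B| = 2.
|A ∖ B| = |A| − |A∩B| = 21 − 2 = 19.00.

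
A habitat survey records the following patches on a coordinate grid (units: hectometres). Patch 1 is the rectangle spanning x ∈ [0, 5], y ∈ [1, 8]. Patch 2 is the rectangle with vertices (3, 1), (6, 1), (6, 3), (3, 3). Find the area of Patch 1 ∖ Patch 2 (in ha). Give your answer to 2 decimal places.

31.00

|Patch 1∩Patch 2|: x∈[3,5], y∈[1,3] → 2·2 = 4.
|Patch 1| = 35.
|Patch 1 ∖ Patch 2| = |Patch 1| − |Patch 1∩Patch 2| = 35 − 4 = 31.00.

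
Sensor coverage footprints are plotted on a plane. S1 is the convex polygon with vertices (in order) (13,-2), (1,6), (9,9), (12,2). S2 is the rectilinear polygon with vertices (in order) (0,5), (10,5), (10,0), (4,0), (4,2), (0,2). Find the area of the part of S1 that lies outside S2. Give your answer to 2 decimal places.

33.75

|S1| = 52.5, |S1∩S2| = 18.75.
|S1 ∖ S2| = |S1| − |S1∩S2| = 52.5 − 18.75 = 33.75.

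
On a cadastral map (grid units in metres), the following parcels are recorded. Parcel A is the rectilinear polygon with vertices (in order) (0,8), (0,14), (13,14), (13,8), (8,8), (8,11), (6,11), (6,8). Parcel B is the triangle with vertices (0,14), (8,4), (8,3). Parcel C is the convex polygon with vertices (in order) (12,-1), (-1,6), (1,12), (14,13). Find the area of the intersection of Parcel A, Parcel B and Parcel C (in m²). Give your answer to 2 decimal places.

1.17

The intersection is the polygon with vertices (1.431,12.033), (1.565,12.043), (4.8,8), (4.364,8).
By the shoelace formula its area is 1.17.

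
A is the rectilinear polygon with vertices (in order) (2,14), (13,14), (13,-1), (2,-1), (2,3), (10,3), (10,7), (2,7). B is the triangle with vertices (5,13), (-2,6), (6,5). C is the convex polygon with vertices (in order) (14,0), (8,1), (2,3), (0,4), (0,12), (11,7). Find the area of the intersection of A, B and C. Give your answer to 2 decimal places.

11.36

The intersection is the polygon with vertices (2,10), (2.75,10.75), (5.434,9.53), (5.75,7), (2,7).
By the shoelace formula its area is 11.36.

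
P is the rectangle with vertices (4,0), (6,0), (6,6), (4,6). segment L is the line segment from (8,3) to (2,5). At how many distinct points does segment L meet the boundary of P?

The segment meets the boundary at (4,4.333), (6,3.667).

2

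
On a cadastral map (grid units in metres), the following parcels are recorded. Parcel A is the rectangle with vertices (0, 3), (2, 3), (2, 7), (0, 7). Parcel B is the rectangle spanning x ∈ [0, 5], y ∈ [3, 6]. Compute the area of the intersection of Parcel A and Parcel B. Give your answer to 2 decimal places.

6.00

|Parcel A∩Parcel B|: x∈[0,2], y∈[3,6] → 2·3 = 6.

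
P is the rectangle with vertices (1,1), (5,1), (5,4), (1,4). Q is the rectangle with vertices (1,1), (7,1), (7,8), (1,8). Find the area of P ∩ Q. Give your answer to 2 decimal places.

|P∩Q|: x∈[1,5], y∈[1,4] → 4·3 = 12.

12.00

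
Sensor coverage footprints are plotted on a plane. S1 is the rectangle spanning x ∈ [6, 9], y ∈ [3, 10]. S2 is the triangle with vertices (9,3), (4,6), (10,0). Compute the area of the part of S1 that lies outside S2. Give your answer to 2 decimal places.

18.80

|S1| = 21, |S1∩S2| = 2.2.
|S1 ∖ S2| = |S1| − |S1∩S2| = 21 − 2.2 = 18.80.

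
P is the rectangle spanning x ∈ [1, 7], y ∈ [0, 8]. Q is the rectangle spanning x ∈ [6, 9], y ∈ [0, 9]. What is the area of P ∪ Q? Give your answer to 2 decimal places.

By inclusion–exclusion:
Individual areas: |P| = 48, |Q| = 27.
|P∩Q|: x∈[6,7], y∈[0,8] → 1·8 = 8.
|P ∪ Q| = 75 − 8 = 67.00.

67.00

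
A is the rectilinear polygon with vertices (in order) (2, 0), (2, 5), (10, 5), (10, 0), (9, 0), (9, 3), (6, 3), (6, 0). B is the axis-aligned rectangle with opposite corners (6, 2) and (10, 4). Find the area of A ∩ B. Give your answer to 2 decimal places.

5.00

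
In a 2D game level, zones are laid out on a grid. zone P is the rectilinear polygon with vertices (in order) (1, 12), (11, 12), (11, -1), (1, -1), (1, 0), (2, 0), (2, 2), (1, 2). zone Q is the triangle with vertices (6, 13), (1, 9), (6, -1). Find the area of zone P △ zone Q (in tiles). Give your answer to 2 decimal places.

|zone P| = 128, |zone Q| = 35, |zone P∩zone Q| = 34.375.
|zone P △ zone Q| = |zone P| + |zone Q| − 2·|zone P∩zone Q| = 128 + 35 − 68.75 = 94.25.

94.25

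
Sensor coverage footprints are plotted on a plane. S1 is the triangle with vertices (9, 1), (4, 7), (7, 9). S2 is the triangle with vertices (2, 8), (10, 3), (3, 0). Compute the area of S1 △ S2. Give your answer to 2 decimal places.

|S1| = 14, |S2| = 29.5, |S1∩S2| = 4.4917.
|S1 △ S2| = |S1| + |S2| − 2·|S1∩S2| = 14 + 29.5 − 8.9833 = 34.52.

34.52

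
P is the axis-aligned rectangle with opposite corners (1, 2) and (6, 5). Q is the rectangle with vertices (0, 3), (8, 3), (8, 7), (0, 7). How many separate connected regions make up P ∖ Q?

1

P ∖ Q is a single connected region.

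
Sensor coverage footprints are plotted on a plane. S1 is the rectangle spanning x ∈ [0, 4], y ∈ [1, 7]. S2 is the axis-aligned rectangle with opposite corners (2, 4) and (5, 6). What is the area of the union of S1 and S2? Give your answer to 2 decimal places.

26.00

By inclusion–exclusion:
Individual areas: |S1| = 24, |S2| = 6.
|S1∩S2|: x∈[2,4], y∈[4,6] → 2·2 = 4.
|S1 ∪ S2| = 30 − 4 = 26.00.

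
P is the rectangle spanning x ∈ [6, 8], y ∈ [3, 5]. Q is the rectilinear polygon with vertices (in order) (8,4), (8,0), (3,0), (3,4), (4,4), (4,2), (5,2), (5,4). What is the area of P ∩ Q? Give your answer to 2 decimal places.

The intersection is the polygon with vertices (8,3), (6,3), (6,4), (8,4).
By the shoelace formula its area is 2.00.

2.00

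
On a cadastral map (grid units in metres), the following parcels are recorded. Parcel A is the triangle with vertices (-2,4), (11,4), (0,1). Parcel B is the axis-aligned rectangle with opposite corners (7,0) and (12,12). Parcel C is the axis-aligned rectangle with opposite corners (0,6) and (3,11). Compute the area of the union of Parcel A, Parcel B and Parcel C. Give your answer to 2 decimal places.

By inclusion–exclusion:
Individual areas: |Parcel A| = 19.5, |Parcel B| = 60, |Parcel C| = 15.
|Parcel A∩Parcel B| = 2.1818.
|Parcel A∩Parcel C| = 0.
|Parcel B∩Parcel C| = 0 (no overlap).
|Parcel A∩Parcel B∩Parcel C| = 0.
|Parcel A ∪ Parcel B ∪ Parcel C| = 94.5 − 2.1818 + 0 = 92.32.

92.32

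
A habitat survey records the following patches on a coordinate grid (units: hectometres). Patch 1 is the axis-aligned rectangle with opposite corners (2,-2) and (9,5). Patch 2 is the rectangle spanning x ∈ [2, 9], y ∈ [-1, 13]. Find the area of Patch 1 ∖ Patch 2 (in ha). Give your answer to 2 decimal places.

7.00

|Patch 1∩Patch 2|: x∈[2,9], y∈[-1,5] → 7·6 = 42.
|Patch 1| = 49.
|Patch 1 ∖ Patch 2| = |Patch 1| − |Patch 1∩Patch 2| = 49 − 42 = 7.00.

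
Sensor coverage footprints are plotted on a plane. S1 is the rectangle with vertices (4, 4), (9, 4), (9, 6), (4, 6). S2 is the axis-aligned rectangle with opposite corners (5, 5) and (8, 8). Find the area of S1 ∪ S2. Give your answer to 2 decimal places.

16.00

By inclusion–exclusion:
Individual areas: |S1| = 10, |S2| = 9.
|S1∩S2|: x∈[5,8], y∈[5,6] → 3·1 = 3.
|S1 ∪ S2| = 19 − 3 = 16.00.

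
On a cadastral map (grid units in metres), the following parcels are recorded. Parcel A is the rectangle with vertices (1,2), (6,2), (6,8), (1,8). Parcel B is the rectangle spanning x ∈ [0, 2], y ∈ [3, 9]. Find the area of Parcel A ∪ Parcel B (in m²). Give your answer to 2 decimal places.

By inclusion–exclusion:
Individual areas: |Parcel A| = 30, |Parcel B| = 12.
|Parcel A∩Parcel B|: x∈[1,2], y∈[3,8] → 1·5 = 5.
|Parcel A ∪ Parcel B| = 42 − 5 = 37.00.

37.00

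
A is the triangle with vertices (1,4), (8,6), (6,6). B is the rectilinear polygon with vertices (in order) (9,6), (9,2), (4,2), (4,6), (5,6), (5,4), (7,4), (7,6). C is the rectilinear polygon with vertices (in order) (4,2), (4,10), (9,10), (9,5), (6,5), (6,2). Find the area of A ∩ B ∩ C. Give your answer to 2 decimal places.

0.54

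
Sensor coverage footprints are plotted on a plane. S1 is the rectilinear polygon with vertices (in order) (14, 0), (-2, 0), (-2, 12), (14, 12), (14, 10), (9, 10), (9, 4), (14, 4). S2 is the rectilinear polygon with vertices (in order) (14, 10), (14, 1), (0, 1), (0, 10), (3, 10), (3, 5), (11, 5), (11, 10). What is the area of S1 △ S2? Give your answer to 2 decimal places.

116.00

|S1| = 162, |S2| = 86, |S1∩S2| = 66.
|S1 △ S2| = |S1| + |S2| − 2·|S1∩S2| = 162 + 86 − 132 = 116.00.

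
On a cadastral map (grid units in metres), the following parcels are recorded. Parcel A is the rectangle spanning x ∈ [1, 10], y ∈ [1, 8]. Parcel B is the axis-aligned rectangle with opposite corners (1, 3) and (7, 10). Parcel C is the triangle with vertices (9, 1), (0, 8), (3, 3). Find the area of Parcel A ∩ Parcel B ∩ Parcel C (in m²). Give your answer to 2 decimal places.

8.13

The intersection is the polygon with vertices (3,3), (1,6.333), (1,7.222), (6.429,3).
By the shoelace formula its area is 8.13.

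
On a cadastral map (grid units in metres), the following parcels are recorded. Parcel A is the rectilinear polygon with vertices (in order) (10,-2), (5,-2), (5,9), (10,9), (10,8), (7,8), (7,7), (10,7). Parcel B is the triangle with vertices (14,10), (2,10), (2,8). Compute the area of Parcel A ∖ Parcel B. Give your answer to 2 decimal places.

51.25

|Parcel A| = 52, |Parcel A∩Parcel B| = 0.75.
|Parcel A ∖ Parcel B| = |Parcel A| − |Parcel A∩Parcel B| = 52 − 0.75 = 51.25.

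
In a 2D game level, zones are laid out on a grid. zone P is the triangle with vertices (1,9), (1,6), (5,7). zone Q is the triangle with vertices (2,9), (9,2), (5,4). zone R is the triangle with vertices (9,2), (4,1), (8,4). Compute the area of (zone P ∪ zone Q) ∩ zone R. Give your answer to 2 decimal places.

The region (zone P ∪ zone Q) ∩ zone R is the polygon with vertices (9,2), (6.8,3.1), (7.429,3.571).
By the shoelace formula its area is 0.86.

0.86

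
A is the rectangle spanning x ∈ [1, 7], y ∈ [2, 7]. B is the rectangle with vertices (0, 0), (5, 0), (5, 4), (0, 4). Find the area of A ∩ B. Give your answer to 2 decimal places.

|A∩B|: x∈[1,5], y∈[2,4] → 4·2 = 8.

8.00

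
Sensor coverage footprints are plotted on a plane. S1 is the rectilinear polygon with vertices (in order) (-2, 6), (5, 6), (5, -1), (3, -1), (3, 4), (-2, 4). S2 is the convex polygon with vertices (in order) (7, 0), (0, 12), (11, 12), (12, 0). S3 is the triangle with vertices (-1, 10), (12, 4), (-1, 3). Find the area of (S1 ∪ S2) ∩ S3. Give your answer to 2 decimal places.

The region (S1 ∪ S2) ∩ S3 is the polygon with vertices (1.965,8.632), (11.653,4.16), (11.669,3.974), (3,3.308), (3,4), (-1,4), (-1,6), (3.5,6).
By the shoelace formula its area is 30.23.

30.23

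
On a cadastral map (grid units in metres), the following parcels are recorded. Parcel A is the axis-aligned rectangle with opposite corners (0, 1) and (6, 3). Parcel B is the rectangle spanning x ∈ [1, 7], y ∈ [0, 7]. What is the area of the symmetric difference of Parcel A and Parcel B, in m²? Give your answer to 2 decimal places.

|Parcel A∩Parcel B|: x∈[1,6], y∈[1,3] → 5·2 = 10.
|Parcel A △ Parcel B| = |Parcel A| + |Parcel B| − 2·|Parcel A∩Parcel B| = 12 + 42 − 20 = 34.00.

34.00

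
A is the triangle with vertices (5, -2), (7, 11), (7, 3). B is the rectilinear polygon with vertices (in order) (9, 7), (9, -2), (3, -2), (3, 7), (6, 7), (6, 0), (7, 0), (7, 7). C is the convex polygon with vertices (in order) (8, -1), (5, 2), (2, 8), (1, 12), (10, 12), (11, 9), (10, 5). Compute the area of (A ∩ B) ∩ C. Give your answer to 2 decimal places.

|A ∩ B| = 2.
|(A ∩ B) ∩ C| = 0.82.

0.82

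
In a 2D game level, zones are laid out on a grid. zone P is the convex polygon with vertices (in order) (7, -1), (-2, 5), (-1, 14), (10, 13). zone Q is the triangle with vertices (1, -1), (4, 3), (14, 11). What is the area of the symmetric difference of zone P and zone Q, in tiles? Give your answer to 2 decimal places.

|zone P| = 122, |zone Q| = 8, |zone P∩zone Q| = 5.152.
|zone P △ zone Q| = |zone P| + |zone Q| − 2·|zone P∩zone Q| = 122 + 8 − 10.3039 = 119.70.

119.70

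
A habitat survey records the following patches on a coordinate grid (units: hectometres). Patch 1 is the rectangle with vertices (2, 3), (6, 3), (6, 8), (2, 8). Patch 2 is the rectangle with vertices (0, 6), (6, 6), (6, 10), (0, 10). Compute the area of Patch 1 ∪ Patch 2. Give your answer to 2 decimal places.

36.00

By inclusion–exclusion:
Individual areas: |Patch 1| = 20, |Patch 2| = 24.
|Patch 1∩Patch 2|: x∈[2,6], y∈[6,8] → 4·2 = 8.
|Patch 1 ∪ Patch 2| = 44 − 8 = 36.00.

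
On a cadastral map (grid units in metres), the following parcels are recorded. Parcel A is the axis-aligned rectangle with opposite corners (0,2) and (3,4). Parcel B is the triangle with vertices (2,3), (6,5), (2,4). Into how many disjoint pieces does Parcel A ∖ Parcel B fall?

1

Parcel A ∖ Parcel B is a single connected region.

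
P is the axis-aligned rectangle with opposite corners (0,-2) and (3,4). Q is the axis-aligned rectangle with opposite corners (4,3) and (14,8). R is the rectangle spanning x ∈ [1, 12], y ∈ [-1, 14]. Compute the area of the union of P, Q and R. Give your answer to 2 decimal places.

By inclusion–exclusion:
Individual areas: |P| = 18, |Q| = 50, |R| = 165.
|P∩Q| = 0 (no overlap).
|P∩R|: x∈[1,3], y∈[-1,4] → 2·5 = 10.
|Q∩R|: x∈[4,12], y∈[3,8] → 8·5 = 40.
|P∩Q∩R| = 0.
|P ∪ Q ∪ R| = 233 − 50 + 0 = 183.00.

183.00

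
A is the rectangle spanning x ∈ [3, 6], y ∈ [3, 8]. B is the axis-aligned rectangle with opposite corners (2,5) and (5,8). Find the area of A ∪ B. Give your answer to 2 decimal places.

18.00

By inclusion–exclusion:
Individual areas: |A| = 15, |B| = 9.
|A∩B|: x∈[3,5], y∈[5,8] → 2·3 = 6.
|A ∪ B| = 24 − 6 = 18.00.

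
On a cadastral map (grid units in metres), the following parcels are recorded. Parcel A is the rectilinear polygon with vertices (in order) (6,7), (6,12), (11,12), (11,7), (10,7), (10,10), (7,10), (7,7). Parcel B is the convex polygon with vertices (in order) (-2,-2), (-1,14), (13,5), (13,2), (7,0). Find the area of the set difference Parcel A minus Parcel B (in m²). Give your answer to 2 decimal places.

13.82

|Parcel A| = 16, |Parcel A∩Parcel B| = 2.1786.
|Parcel A ∖ Parcel B| = |Parcel A| − |Parcel A∩Parcel B| = 16 − 2.1786 = 13.82.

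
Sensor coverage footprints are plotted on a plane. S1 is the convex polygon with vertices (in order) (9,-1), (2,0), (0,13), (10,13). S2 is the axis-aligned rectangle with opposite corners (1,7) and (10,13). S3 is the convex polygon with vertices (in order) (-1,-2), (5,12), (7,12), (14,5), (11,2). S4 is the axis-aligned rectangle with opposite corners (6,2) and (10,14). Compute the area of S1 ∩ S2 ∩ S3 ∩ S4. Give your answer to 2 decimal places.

The intersection is the polygon with vertices (6,7), (6,12), (7,12), (9.733,9.267), (9.571,7).
By the shoelace formula its area is 14.75.

14.75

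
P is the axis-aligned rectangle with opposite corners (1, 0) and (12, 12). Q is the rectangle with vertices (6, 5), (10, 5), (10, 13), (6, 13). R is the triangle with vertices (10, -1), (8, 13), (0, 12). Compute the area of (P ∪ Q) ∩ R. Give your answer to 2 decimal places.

The region (P ∪ Q) ∩ R is the polygon with vertices (9.231,0), (1,10.7), (1,12), (6,12), (6,12.75), (8,13), (9.857,0).
By the shoelace formula its area is 53.79.

53.79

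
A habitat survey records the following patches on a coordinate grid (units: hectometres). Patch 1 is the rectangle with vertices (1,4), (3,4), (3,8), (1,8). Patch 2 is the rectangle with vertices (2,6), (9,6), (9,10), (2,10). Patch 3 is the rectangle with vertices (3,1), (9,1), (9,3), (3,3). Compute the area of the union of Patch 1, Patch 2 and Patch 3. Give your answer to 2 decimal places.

46.00

By inclusion–exclusion:
Individual areas: |Patch 1| = 8, |Patch 2| = 28, |Patch 3| = 12.
|Patch 1∩Patch 2|: x∈[2,3], y∈[6,8] → 1·2 = 2.
|Patch 1∩Patch 3| = 0 (no overlap).
|Patch 2∩Patch 3| = 0 (no overlap).
|Patch 1∩Patch 2∩Patch 3| = 0.
|Patch 1 ∪ Patch 2 ∪ Patch 3| = 48 − 2 + 0 = 46.00.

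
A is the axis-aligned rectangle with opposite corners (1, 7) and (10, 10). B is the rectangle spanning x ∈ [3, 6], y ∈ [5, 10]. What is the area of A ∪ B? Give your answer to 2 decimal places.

By inclusion–exclusion:
Individual areas: |A| = 27, |B| = 15.
|A∩B|: x∈[3,6], y∈[7,10] → 3·3 = 9.
|A ∪ B| = 42 − 9 = 33.00.

33.00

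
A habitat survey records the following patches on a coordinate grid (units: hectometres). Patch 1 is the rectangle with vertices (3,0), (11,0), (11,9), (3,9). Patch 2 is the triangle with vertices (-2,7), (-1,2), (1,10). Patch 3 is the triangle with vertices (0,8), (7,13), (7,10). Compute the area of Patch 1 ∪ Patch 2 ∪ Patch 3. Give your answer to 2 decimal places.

91.39

By inclusion–exclusion:
Individual areas: |Patch 1| = 72, |Patch 2| = 9, |Patch 3| = 10.5.
|Patch 1∩Patch 2| = 0.
|Patch 1∩Patch 3| = 0.0357.
|Patch 2∩Patch 3| = 0.0702.
|Patch 1∩Patch 2∩Patch 3| = 0.
|Patch 1 ∪ Patch 2 ∪ Patch 3| = 91.5 − 0.1059 + 0 = 91.39.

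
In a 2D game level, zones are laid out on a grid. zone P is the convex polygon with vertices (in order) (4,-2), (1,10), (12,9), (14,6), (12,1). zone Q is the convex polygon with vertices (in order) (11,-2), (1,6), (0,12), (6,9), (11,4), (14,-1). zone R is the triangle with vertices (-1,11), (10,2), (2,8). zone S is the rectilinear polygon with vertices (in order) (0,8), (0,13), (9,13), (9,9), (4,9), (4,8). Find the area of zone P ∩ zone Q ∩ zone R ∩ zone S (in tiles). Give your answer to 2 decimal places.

0.53

The intersection is the polygon with vertices (2.667,8), (2,8), (1.333,8.667), (1.2,9.2).
By the shoelace formula its area is 0.53.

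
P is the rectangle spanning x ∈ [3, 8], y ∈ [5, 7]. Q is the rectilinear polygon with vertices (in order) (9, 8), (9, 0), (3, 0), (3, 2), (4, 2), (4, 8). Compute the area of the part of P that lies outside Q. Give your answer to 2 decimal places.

2.00

|P| = 10, |P∩Q| = 8.
|P ∖ Q| = |P| − |P∩Q| = 10 − 8 = 2.00.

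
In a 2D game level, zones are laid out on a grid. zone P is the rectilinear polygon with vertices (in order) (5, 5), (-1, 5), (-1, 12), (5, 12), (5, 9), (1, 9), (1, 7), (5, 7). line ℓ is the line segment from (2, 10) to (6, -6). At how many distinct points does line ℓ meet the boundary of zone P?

The segment meets the boundary at (3.25,5), (2.75,7), (2.25,9).

3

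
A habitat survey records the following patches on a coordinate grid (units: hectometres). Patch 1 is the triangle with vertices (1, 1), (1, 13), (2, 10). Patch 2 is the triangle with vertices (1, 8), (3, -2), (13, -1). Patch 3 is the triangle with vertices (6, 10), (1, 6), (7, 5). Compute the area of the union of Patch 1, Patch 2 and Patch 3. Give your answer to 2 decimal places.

68.60

By inclusion–exclusion:
Individual areas: |Patch 1| = 6, |Patch 2| = 51, |Patch 3| = 14.5.
|Patch 1∩Patch 2| = 0.7628.
|Patch 1∩Patch 3| = 0.1608.
|Patch 2∩Patch 3| = 2.0693.
|Patch 1∩Patch 2∩Patch 3| = 0.0918.
|Patch 1 ∪ Patch 2 ∪ Patch 3| = 71.5 − 2.9929 + 0.0918 = 68.60.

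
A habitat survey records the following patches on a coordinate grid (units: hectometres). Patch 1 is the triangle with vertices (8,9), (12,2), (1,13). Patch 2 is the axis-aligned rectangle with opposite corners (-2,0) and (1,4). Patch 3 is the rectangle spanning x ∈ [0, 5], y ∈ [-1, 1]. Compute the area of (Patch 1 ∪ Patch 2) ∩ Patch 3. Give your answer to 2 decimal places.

1.00

The region (Patch 1 ∪ Patch 2) ∩ Patch 3 is the polygon with vertices (1,0), (0,0), (0,1), (1,1).
By the shoelace formula its area is 1.00.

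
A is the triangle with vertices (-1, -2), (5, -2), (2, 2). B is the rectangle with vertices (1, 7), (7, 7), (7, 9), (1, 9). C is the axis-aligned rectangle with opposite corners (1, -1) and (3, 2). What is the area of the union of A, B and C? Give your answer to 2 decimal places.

By inclusion–exclusion:
Individual areas: |A| = 12, |B| = 12, |C| = 6.
|A∩B| = 0.
|A∩C| = 4.6667.
|B∩C| = 0 (no overlap).
|A∩B∩C| = 0.
|A ∪ B ∪ C| = 30 − 4.6667 + 0 = 25.33.

25.33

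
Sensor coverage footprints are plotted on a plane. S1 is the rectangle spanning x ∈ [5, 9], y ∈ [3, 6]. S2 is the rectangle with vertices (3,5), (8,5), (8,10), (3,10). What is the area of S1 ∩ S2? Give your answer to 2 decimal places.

|S1∩S2|: x∈[5,8], y∈[5,6] → 3·1 = 3.

3.00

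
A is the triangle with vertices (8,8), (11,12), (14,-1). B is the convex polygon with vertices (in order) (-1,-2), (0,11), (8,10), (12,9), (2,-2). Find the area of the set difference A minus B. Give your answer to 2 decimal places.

|A| = 25.5, |A∩B| = 7.2597.
|A ∖ B| = |A| − |A∩B| = 25.5 − 7.2597 = 18.24.

18.24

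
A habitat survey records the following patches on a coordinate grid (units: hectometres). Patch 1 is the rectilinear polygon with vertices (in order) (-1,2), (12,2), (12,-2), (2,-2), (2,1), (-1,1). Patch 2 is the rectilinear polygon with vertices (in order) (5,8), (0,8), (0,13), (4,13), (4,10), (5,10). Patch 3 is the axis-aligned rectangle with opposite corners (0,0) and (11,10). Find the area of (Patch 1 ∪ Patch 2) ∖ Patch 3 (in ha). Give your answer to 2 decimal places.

|Patch 1 ∪ Patch 2| = 65.
|(Patch 1 ∪ Patch 2) ∩ Patch 3| = 30.
|(Patch 1 ∪ Patch 2) ∖ Patch 3| = 65 − 30 = 35.00.

35.00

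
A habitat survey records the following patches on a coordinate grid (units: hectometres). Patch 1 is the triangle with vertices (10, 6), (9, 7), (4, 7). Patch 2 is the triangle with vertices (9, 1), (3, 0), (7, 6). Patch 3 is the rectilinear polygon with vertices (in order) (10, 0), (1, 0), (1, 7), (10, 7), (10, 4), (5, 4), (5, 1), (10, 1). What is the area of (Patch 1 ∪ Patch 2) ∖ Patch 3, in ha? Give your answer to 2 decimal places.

|Patch 1 ∪ Patch 2| = 18.5.
|(Patch 1 ∪ Patch 2) ∩ Patch 3| = 8.6333.
|(Patch 1 ∪ Patch 2) ∖ Patch 3| = 18.5 − 8.6333 = 9.87.

9.87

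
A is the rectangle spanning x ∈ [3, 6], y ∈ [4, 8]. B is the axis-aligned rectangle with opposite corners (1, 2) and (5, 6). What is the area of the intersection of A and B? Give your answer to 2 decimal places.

|A∩B|: x∈[3,5], y∈[4,6] → 2·2 = 4.

4.00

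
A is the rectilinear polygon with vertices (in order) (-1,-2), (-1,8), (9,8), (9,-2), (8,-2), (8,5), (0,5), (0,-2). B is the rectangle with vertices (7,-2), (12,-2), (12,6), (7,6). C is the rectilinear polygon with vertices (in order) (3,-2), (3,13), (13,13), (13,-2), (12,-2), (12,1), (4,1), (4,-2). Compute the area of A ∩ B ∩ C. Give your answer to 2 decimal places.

6.00

The intersection is the polygon with vertices (8,5), (7,5), (7,6), (9,6), (9,1), (8,1).
By the shoelace formula its area is 6.00.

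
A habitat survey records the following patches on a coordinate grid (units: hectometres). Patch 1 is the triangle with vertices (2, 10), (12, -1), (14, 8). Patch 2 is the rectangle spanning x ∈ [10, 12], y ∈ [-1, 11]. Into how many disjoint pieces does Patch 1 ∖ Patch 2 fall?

Patch 1 ∖ Patch 2 splits into 2 disjoint pieces (area 29.8667, area 9.3333).

2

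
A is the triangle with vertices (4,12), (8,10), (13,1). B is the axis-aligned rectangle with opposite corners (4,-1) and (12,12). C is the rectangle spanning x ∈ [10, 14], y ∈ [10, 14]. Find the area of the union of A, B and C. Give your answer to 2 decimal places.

116.29

By inclusion–exclusion:
Individual areas: |A| = 13, |B| = 104, |C| = 16.
|A∩B| = 12.7111.
|A∩C| = 0.
|B∩C|: x∈[10,12], y∈[10,12] → 2·2 = 4.
|A∩B∩C| = 0.
|A ∪ B ∪ C| = 133 − 16.7111 + 0 = 116.29.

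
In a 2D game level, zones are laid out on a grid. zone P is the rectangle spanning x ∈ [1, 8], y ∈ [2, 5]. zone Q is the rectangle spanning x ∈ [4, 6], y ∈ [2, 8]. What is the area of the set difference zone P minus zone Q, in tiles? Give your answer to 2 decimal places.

15.00

|zone P∩zone Q|: x∈[4,6], y∈[2,5] → 2·3 = 6.
|zone P| = 21.
|zone P ∖ zone Q| = |zone P| − |zone P∩zone Q| = 21 − 6 = 15.00.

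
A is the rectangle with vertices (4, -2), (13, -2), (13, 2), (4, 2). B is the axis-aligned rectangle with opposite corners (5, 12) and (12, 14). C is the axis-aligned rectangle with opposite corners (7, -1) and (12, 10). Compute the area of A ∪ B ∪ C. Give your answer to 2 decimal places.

90.00

By inclusion–exclusion:
Individual areas: |A| = 36, |B| = 14, |C| = 55.
|A∩B| = 0 (no overlap).
|A∩C|: x∈[7,12], y∈[-1,2] → 5·3 = 15.
|B∩C| = 0 (no overlap).
|A∩B∩C| = 0.
|A ∪ B ∪ C| = 105 − 15 + 0 = 90.00.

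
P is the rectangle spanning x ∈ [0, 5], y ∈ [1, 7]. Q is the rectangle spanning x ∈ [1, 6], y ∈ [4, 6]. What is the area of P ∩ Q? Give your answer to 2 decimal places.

8.00

|P∩Q|: x∈[1,5], y∈[4,6] → 4·2 = 8.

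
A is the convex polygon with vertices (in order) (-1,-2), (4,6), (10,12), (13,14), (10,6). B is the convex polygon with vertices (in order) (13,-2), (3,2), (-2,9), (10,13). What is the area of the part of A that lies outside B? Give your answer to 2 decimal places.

|A| = 51, |A∩B| = 38.5577.
|A ∖ B| = |A| − |A∩B| = 51 − 38.5577 = 12.44.

12.44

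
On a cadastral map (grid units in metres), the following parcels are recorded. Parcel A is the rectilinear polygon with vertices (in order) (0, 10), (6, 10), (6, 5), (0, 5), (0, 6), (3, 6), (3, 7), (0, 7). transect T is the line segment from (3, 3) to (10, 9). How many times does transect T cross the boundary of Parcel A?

The segment meets the boundary at (6,5.571), (5.333,5).

2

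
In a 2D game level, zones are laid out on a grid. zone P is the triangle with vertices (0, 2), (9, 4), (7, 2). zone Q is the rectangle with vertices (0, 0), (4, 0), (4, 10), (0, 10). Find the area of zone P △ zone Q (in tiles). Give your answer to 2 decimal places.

|zone P| = 7, |zone Q| = 40, |zone P∩zone Q| = 1.7778.
|zone P △ zone Q| = |zone P| + |zone Q| − 2·|zone P∩zone Q| = 7 + 40 − 3.5556 = 43.44.

43.44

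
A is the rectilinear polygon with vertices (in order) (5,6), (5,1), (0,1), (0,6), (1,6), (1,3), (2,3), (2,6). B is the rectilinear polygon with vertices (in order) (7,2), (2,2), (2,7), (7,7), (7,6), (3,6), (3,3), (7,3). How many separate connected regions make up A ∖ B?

A ∖ B splits into 2 disjoint pieces (area 6, area 10).

2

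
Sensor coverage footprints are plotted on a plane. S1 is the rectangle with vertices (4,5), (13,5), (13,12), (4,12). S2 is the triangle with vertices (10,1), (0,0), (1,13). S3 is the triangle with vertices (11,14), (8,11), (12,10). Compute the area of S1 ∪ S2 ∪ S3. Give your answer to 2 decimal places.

By inclusion–exclusion:
Individual areas: |S1| = 63, |S2| = 64.5, |S3| = 7.5.
|S1∩S2| = 6.
|S1∩S3| = 5.
|S2∩S3| = 0.
|S1∩S2∩S3| = 0.
|S1 ∪ S2 ∪ S3| = 135 − 11 + 0 = 124.00.

124.00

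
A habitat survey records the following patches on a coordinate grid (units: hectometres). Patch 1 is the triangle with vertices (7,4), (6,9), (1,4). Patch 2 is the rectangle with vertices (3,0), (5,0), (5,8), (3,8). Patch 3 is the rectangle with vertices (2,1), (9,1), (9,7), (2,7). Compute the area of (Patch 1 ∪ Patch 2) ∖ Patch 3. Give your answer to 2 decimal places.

|Patch 1 ∪ Patch 2| = 25.
|(Patch 1 ∪ Patch 2) ∩ Patch 3| = 18.6.
|(Patch 1 ∪ Patch 2) ∖ Patch 3| = 25 − 18.6 = 6.40.

6.40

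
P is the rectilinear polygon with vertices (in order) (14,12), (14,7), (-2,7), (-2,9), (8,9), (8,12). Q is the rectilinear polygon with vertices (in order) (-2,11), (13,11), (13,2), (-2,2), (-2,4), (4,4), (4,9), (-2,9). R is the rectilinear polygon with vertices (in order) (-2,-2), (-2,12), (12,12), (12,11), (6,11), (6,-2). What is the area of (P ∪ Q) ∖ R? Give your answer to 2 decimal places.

69.00

|P ∪ Q| = 127.
|(P ∪ Q) ∩ R| = 58.
|(P ∪ Q) ∖ R| = 127 − 58 = 69.00.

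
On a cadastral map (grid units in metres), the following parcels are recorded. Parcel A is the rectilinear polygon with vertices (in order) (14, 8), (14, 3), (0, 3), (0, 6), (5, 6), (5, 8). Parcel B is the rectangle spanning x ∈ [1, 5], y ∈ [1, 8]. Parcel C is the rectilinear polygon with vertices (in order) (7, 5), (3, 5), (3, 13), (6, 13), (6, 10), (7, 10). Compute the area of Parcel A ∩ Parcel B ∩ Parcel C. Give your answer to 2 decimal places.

2.00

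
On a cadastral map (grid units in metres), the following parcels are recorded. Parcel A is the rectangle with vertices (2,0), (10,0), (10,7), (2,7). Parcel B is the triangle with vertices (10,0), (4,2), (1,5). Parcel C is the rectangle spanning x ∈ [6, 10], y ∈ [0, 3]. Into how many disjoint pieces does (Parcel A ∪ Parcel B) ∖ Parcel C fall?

1

(Parcel A ∪ Parcel B) ∖ Parcel C is a single connected region.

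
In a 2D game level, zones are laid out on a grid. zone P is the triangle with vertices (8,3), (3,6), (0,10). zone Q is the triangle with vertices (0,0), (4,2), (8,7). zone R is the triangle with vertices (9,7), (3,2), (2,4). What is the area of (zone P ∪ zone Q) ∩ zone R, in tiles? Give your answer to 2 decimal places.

3.25

|zone P ∪ zone Q| = 11.2073.
|(zone P ∪ zone Q) ∩ zone R| = 3.25.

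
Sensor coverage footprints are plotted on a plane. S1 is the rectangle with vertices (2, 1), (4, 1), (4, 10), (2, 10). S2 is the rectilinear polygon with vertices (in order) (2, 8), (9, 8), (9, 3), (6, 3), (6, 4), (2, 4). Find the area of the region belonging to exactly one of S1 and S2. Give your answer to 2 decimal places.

|S1| = 18, |S2| = 31, |S1∩S2| = 8.
|S1 △ S2| = |S1| + |S2| − 2·|S1∩S2| = 18 + 31 − 16 = 33.00.

33.00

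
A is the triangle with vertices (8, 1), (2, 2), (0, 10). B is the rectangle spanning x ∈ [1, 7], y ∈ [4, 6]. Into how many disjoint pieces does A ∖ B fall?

A ∖ B splits into 2 disjoint pieces (area 11.5, area 5.1111).

2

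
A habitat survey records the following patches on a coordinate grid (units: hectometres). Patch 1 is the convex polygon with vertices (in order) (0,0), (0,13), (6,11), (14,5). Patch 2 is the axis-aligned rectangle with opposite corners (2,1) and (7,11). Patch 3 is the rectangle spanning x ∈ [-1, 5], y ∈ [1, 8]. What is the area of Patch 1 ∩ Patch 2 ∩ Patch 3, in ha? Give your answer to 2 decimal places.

The intersection is the polygon with vertices (2.8,1), (2,1), (2,8), (5,8), (5,1.786).
By the shoelace formula its area is 20.14.

20.14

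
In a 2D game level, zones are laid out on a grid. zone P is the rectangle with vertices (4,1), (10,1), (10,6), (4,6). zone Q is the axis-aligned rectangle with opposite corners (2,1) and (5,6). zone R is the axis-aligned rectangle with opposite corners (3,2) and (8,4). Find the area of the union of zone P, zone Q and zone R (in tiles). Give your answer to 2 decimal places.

By inclusion–exclusion:
Individual areas: |zone P| = 30, |zone Q| = 15, |zone R| = 10.
|zone P∩zone Q|: x∈[4,5], y∈[1,6] → 1·5 = 5.
|zone P∩zone R|: x∈[4,8], y∈[2,4] → 4·2 = 8.
|zone Q∩zone R|: x∈[3,5], y∈[2,4] → 2·2 = 4.
|zone P∩zone Q∩zone R| = 2.
|zone P ∪ zone Q ∪ zone R| = 55 − 17 + 2 = 40.00.

40.00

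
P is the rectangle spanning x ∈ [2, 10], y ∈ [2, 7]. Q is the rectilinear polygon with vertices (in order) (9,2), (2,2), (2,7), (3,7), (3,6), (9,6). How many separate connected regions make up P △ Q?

P △ Q is a single connected region.

1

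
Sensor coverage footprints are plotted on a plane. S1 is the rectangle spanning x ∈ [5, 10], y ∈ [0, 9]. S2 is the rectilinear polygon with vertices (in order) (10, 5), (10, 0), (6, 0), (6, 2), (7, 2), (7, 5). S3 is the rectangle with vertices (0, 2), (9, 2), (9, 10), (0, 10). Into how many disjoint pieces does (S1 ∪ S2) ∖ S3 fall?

1

(S1 ∪ S2) ∖ S3 is a single connected region.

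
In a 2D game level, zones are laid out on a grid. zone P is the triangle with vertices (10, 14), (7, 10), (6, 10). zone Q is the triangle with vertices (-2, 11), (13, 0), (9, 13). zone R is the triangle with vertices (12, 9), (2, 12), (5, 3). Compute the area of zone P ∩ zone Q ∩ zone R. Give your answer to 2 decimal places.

The intersection is the polygon with vertices (6,10), (6.615,10.615), (7.306,10.408), (7,10).
By the shoelace formula its area is 0.48.

0.48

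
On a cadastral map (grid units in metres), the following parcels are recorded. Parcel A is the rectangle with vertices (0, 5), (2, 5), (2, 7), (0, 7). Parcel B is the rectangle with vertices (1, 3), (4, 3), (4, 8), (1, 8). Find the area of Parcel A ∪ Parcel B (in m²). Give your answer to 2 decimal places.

17.00

By inclusion–exclusion:
Individual areas: |Parcel A| = 4, |Parcel B| = 15.
|Parcel A∩Parcel B|: x∈[1,2], y∈[5,7] → 1·2 = 2.
|Parcel A ∪ Parcel B| = 19 − 2 = 17.00.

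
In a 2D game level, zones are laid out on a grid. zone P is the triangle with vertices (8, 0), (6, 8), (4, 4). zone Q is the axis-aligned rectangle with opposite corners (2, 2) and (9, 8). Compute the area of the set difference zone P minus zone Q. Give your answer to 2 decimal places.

1.50

|zone P| = 12, |zone P∩zone Q| = 10.5.
|zone P ∖ zone Q| = |zone P| − |zone P∩zone Q| = 12 − 10.5 = 1.50.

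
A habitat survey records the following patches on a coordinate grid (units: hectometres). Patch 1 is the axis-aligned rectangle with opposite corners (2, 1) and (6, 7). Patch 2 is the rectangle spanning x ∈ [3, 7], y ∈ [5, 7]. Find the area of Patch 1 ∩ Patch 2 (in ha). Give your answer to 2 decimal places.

|Patch 1∩Patch 2|: x∈[3,6], y∈[5,7] → 3·2 = 6.

6.00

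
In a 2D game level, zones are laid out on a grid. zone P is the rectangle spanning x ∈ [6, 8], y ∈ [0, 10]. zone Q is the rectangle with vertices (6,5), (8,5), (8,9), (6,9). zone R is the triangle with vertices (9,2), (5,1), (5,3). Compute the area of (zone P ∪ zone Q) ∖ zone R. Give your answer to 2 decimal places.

18.00

|zone P ∪ zone Q| = 20.
|(zone P ∪ zone Q) ∩ zone R| = 2.
|(zone P ∪ zone Q) ∖ zone R| = 20 − 2 = 18.00.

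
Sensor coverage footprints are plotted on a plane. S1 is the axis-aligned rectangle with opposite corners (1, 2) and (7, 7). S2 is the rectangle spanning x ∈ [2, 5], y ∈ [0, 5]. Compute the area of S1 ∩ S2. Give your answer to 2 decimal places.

|S1∩S2|: x∈[2,5], y∈[2,5] → 3·3 = 9.

9.00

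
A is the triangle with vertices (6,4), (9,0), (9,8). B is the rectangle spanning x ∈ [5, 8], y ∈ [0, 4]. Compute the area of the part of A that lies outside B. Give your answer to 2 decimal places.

|A| = 12, |A∩B| = 2.6667.
|A ∖ B| = |A| − |A∩B| = 12 − 2.6667 = 9.33.

9.33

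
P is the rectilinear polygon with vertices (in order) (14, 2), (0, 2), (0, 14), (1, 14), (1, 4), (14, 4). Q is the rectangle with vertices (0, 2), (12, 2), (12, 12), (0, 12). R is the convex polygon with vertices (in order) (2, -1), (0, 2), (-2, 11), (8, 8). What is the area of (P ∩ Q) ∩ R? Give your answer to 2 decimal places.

15.58

The region (P ∩ Q) ∩ R is the polygon with vertices (0,10.4), (1,10.1), (1,4), (5.333,4), (4,2), (0,2).
By the shoelace formula its area is 15.58.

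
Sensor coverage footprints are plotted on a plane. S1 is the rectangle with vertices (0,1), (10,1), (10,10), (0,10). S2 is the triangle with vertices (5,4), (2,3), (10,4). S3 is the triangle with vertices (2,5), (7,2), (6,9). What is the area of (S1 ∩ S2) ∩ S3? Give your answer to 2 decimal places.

The region (S1 ∩ S2) ∩ S3 is the polygon with vertices (5,4), (6.714,4), (6.772,3.596), (4.759,3.345), (4.143,3.714).
By the shoelace formula its area is 1.22.

1.22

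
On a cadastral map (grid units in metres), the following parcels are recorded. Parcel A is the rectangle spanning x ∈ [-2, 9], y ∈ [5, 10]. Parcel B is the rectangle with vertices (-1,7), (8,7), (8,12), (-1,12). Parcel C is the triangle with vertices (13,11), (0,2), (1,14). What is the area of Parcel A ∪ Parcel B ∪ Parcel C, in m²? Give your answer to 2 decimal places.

96.83

By inclusion–exclusion:
Individual areas: |Parcel A| = 55, |Parcel B| = 45, |Parcel C| = 73.5.
|Parcel A∩Parcel B|: x∈[-1,8], y∈[7,10] → 9·3 = 27.
|Parcel A∩Parcel C| = 35.1699.
|Parcel B∩Parcel C| = 36.6656.
|Parcel A∩Parcel B∩Parcel C| = 22.1656.
|Parcel A ∪ Parcel B ∪ Parcel C| = 173.5 − 98.8355 + 22.1656 = 96.83.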